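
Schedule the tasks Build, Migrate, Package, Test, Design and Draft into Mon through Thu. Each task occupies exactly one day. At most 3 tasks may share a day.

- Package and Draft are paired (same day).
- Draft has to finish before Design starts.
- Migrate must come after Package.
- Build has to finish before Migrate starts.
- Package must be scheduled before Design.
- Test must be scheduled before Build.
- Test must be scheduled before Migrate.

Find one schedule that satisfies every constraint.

Build in Tue, Migrate in Wed, Design in Tue, Package in Mon, Test in Mon, Draft in Mon

Checking: Package(Mon) before Design(Tue); Build(Tue) before Migrate(Wed); Package(Mon) before Migrate(Wed); Test(Mon) before Migrate(Wed); Test(Mon) before Build(Tue); Draft(Mon) before Design(Tue); Package = Draft = Mon; max 3 per day (cap 3).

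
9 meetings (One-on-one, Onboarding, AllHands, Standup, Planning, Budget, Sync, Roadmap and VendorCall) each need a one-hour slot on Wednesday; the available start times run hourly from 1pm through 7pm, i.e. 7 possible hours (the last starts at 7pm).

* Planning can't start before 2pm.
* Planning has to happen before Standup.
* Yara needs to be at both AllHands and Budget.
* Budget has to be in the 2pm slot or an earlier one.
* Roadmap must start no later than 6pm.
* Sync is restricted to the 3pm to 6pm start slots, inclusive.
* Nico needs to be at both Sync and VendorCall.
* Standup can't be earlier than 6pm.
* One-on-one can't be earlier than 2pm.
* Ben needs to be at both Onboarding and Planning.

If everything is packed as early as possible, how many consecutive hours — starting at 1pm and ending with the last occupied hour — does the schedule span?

The precedence chain requires at least 2 distinct hours.
Standup can't be placed before 6pm — that is hour 6 counting from 1pm — so the schedule must run through at least 6 hours.
6 works (last occupied hour: 6pm): for example AllHands -> 2pm; Roadmap -> 1pm; Sync -> 3pm; Budget -> 1pm; Planning -> 2pm; Standup -> 6pm; Onboarding -> 1pm; One-on-one -> 2pm; VendorCall -> 1pm.

6 hours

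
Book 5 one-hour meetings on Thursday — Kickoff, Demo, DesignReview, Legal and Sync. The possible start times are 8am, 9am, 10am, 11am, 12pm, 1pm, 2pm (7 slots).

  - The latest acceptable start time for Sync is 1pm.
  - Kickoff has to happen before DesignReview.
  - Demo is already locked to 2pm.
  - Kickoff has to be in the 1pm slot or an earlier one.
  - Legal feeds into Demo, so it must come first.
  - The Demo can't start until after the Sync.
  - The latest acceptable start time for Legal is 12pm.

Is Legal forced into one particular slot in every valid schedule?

No

Legal can be 8am (e.g. Demo=2pm; Legal=8am; Sync=8am; Kickoff=8am; DesignReview=9am) or 9am (e.g. Kickoff -> 8am, Demo -> 2pm, Sync -> 8am, DesignReview -> 9am, Legal -> 9am).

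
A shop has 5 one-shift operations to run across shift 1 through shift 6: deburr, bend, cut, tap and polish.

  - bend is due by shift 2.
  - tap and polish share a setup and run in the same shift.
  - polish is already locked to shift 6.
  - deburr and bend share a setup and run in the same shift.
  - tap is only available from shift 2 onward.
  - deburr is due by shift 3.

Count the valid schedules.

12

Splitting on deburr: it can be shift 1 (6), shift 2 (6). Listing each branch's schedules as (bend, cut, tap, polish) by shift number:
deburr=shift 1: (1,1,6,6) (1,2,6,6) (1,3,6,6) (1,4,6,6) (1,5,6,6) (1,6,6,6) — 6.
deburr=shift 2: (2,1,6,6) (2,2,6,6) (2,3,6,6) (2,4,6,6) (2,5,6,6) (2,6,6,6) — 6.
Summing: 6 + 6 = 12.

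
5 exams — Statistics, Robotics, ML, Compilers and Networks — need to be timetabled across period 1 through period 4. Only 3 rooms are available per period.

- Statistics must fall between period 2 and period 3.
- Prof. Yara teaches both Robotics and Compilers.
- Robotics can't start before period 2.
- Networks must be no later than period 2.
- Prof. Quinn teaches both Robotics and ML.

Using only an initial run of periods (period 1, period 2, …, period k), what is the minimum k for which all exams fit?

2

With at most 3 per period and 5 exams, at least 2 periods are needed.
Statistics can't be placed before period 2, so the schedule must run through at least period 2.
2 works (last occupied period: period 2): for example ML -> period 1; Robotics -> period 2; Compilers -> period 1; Statistics -> period 2; Networks -> period 1.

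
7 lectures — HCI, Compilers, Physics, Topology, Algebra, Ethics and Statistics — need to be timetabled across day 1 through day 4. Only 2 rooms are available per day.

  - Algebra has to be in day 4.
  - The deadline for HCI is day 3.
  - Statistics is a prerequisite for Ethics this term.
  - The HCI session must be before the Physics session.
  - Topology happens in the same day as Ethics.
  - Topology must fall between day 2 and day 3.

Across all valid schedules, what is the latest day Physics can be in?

day 4

Precedence pushes Physics to at least day 2.
Physics at day 4 is achievable: Topology -> day 2, Statistics -> day 1, Physics -> day 4, Compilers -> day 3, Ethics -> day 2, Algebra -> day 4, HCI -> day 1.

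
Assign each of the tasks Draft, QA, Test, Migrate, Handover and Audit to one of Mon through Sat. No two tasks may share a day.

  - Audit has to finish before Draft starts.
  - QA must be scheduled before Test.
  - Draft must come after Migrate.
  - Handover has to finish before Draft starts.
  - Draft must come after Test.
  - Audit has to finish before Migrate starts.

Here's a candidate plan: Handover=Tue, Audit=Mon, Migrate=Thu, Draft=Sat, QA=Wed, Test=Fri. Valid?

Yes, all constraints hold

Draft must come after Test — holds.
Audit has to finish before Draft starts — holds.
Draft must come after Migrate — holds.
Audit has to finish before Migrate starts — holds.
Handover has to finish before Draft starts — holds.
QA must be scheduled before Test — holds.
No two tasks may share a day — holds.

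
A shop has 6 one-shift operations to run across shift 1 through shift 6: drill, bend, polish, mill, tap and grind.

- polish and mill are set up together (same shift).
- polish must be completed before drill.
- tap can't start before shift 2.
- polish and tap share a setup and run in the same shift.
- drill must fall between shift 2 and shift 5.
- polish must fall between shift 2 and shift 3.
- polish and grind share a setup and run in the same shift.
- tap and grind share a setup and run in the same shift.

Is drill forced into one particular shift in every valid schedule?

No

drill can be shift 3 (e.g. polish in shift 2, bend in shift 1, grind in shift 2, mill in shift 2, drill in shift 3, tap in shift 2) or shift 4 (e.g. bend in shift 1; polish in shift 2; tap in shift 2; drill in shift 4; grind in shift 2; mill in shift 2).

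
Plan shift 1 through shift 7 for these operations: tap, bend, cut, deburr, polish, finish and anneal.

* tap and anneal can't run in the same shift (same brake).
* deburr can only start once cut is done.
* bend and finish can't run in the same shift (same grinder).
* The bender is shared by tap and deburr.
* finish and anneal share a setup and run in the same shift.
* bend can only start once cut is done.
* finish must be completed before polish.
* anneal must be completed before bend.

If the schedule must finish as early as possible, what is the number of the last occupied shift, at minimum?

shift 3

The precedence chain requires at least 2 distinct shifts.
Could 2 shifts be enough, i.e. nothing placed later than shift 2? No: bend must come after anneal (at shift 1 or later) → {shift 2}; anneal must come before bend (at shift 2 or earlier) → {shift 1}; deburr must come after cut (at shift 1 or later) → {shift 2}; tap can't share with anneal (shift 1) → {shift 2}; deburr can't share with tap (shift 2) → nothing is left.
So 2 shifts is not enough.
3 works (last occupied shift: shift 3): for example finish -> shift 1; tap -> shift 3; polish -> shift 2; bend -> shift 2; cut -> shift 1; deburr -> shift 2; anneal -> shift 1.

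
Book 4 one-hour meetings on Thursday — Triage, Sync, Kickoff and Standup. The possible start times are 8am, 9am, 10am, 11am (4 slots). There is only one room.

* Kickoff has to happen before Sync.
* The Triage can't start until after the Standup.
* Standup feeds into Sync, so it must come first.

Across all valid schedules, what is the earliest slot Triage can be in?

Precedence pushes Triage to at least 9am.
Triage at 9am is achievable: Kickoff=10am, Triage=9am, Standup=8am, Sync=11am.

9am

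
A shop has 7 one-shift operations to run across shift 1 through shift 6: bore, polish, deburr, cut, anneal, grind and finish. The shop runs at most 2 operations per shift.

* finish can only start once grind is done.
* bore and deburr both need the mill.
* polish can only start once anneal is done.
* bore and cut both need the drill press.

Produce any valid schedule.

bore -> shift 3; polish -> shift 2; grind -> shift 1; cut -> shift 4; anneal -> shift 1; deburr -> shift 4; finish -> shift 2

Checking: anneal(shift 1) before polish(shift 2); grind(shift 1) before finish(shift 2); bore(shift 3) != deburr(shift 4); bore(shift 3) != cut(shift 4); max 2 per shift (cap 2).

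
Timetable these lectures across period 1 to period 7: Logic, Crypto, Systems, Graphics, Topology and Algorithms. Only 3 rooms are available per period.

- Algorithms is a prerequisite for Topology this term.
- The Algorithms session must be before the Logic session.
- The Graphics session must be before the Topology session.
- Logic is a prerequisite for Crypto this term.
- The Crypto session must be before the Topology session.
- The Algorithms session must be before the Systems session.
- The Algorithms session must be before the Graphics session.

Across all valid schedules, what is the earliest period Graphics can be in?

period 2

Precedence pushes Graphics to at least period 2; downstream work caps Graphics at period 6.
Graphics at period 2 is achievable: Topology in period 4; Systems in period 2; Logic in period 2; Crypto in period 3; Algorithms in period 1; Graphics in period 2.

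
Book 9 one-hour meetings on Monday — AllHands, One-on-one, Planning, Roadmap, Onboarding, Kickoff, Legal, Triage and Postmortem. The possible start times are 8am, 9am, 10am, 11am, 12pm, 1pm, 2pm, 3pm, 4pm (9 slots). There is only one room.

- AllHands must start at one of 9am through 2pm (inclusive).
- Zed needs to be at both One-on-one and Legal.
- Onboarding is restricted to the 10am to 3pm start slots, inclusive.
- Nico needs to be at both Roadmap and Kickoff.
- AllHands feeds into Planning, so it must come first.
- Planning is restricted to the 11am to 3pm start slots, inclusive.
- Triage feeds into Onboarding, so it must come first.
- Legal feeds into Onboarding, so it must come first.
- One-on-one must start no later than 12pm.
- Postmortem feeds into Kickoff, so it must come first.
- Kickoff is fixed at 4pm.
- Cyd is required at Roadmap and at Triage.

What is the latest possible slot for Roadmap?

Roadmap at 3pm is achievable: Triage=12pm, Onboarding=1pm, Planning=11am, Legal=10am, Postmortem=2pm, One-on-one=8am, Kickoff=4pm, AllHands=9am, Roadmap=3pm.
Nothing later works — the conflict and capacity constraints rule out every slot after 3pm.

3pm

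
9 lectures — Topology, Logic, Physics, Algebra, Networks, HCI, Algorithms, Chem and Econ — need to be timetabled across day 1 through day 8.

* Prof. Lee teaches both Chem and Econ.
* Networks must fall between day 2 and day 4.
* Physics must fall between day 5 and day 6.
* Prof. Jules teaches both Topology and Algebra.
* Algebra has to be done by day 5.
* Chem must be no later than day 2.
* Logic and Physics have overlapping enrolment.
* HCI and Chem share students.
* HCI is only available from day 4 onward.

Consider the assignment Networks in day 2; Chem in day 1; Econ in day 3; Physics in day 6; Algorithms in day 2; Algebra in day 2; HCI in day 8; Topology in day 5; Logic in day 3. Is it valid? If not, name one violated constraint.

Yes, all constraints hold

HCI is only available from day 4 onward — holds.
Logic and Physics have overlapping enrolment — holds.
Algebra has to be done by day 5 — holds.
Physics must fall between day 5 and day 6 — holds.
Chem must be no later than day 2 — holds.
HCI and Chem share students — holds.
Prof. Lee teaches both Chem and Econ — holds.
Prof. Jules teaches both Topology and Algebra — holds.
Networks must fall between day 2 and day 4 — holds.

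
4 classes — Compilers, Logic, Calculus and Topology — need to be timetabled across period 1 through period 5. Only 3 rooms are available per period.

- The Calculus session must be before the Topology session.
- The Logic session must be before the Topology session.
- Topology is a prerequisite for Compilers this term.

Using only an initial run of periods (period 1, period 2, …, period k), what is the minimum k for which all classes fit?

The precedence chain requires at least 3 distinct periods.
With at most 3 per period and 4 classes, at least 2 periods are needed.
3 works (last occupied period: period 3): for example Logic in period 1, Calculus in period 1, Compilers in period 3, Topology in period 2.

3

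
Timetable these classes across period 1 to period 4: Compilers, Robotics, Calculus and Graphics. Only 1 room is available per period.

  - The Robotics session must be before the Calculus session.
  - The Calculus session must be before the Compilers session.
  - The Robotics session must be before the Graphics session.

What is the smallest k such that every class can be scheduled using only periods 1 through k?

The precedence chain requires at least 3 distinct periods.
With at most 1 per period and 4 classes, at least 4 periods are needed.
4 works (last occupied period: period 4): for example Compilers in period 3, Calculus in period 2, Graphics in period 4, Robotics in period 1.

4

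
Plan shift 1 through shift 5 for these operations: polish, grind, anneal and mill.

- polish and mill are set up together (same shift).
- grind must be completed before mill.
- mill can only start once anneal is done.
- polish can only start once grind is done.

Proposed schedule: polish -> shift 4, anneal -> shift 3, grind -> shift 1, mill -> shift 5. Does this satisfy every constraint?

grind must be completed before mill — holds.
mill can only start once anneal is done — holds.
polish and mill are set up together (same shift) — violated.
polish can only start once grind is done — holds.

No — it violates: polish and mill are set up together (same shift)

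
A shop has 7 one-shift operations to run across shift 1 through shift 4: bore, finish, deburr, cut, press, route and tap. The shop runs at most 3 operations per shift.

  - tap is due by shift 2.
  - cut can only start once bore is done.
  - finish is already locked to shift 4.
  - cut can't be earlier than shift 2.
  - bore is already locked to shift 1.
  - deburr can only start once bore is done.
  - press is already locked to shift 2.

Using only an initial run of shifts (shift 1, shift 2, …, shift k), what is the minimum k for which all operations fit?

The precedence chain requires at least 2 distinct shifts.
With at most 3 per shift and 7 operations, at least 3 shifts are needed.
finish can't be placed before shift 4, so the schedule must run through at least shift 4.
4 works (last occupied shift: shift 4): for example deburr -> shift 2, route -> shift 1, tap -> shift 1, cut -> shift 2, finish -> shift 4, bore -> shift 1, press -> shift 2.

4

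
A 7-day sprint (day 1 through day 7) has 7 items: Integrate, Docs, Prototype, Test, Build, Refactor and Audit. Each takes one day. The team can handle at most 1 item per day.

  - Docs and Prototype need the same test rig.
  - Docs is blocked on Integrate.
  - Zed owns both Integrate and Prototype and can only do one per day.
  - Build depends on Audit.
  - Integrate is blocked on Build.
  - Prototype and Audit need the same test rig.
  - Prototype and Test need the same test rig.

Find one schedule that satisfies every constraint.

Build in day 2; Prototype in day 5; Refactor in day 7; Test in day 6; Docs in day 4; Audit in day 1; Integrate in day 3

Checking: Audit(day 1) before Build(day 2); Integrate(day 3) before Docs(day 4); Build(day 2) before Integrate(day 3); Integrate(day 3) != Prototype(day 5); Prototype(day 5) != Test(day 6); Docs(day 4) != Prototype(day 5); Prototype(day 5) != Audit(day 1); max 1 per day (cap 1).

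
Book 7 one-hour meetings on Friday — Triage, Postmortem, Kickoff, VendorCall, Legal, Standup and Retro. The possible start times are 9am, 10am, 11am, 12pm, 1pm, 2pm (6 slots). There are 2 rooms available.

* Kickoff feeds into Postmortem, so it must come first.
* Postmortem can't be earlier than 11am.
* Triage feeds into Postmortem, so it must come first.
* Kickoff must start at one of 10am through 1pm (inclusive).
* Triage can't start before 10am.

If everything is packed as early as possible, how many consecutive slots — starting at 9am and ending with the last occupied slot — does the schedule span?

4 slots

The precedence chain requires at least 2 distinct slots.
With at most 2 per slot and 7 meetings, at least 4 slots are needed.
Postmortem can't be placed before 11am — that is slot 3 counting from 9am — so the schedule must run through at least 3 slots.
4 works (last occupied slot: 12pm): for example VendorCall=9am, Legal=9am, Kickoff=10am, Triage=10am, Retro=12pm, Postmortem=11am, Standup=11am.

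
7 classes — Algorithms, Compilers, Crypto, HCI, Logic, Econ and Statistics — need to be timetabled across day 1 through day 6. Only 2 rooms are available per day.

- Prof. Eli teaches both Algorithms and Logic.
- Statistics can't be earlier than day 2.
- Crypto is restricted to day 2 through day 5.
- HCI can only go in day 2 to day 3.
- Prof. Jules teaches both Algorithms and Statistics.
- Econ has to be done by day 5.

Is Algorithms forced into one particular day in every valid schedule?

Algorithms can be day 1 (e.g. Compilers=day 3; Econ=day 1; HCI=day 2; Statistics=day 3; Algorithms=day 1; Logic=day 4; Crypto=day 2) or day 2 (e.g. Algorithms -> day 2; Econ -> day 1; Compilers -> day 1; Logic -> day 4; Crypto -> day 3; Statistics -> day 3; HCI -> day 2).

No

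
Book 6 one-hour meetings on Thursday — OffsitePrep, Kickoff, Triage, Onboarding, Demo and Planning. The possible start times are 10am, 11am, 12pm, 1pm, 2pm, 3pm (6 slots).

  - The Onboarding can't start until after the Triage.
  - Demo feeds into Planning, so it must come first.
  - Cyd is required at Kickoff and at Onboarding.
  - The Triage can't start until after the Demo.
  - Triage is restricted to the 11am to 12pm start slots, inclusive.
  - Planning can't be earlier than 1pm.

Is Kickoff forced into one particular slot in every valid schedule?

Kickoff can be 10am (e.g. Kickoff in 10am; OffsitePrep in 10am; Onboarding in 12pm; Triage in 11am; Demo in 10am; Planning in 1pm) or 11am (e.g. Triage -> 11am; OffsitePrep -> 10am; Kickoff -> 11am; Onboarding -> 12pm; Demo -> 10am; Planning -> 1pm).

No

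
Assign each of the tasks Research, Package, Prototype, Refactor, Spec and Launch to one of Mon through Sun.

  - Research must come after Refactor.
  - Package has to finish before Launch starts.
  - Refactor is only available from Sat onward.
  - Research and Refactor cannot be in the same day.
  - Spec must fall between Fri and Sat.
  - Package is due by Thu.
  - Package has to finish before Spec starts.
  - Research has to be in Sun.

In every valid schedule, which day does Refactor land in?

Sat

Refactor's window is Sat–Sun.
Research is fixed at Sun, and Refactor can't share a day with Research.
So Refactor must be Sat.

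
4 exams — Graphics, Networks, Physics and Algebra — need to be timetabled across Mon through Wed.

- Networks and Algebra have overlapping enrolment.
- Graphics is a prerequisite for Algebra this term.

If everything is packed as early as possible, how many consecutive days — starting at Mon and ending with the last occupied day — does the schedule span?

The precedence chain requires at least 2 distinct days.
2 works (last occupied day: Tue): for example Graphics=Mon; Algebra=Tue; Networks=Mon; Physics=Mon.

2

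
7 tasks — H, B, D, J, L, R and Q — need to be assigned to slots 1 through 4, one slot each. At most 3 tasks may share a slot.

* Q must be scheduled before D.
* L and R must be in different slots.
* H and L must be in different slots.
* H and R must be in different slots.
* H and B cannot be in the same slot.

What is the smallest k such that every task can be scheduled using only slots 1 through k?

The precedence chain requires at least 2 distinct slots.
With at most 3 per slot and 7 tasks, at least 3 slots are needed.
3 works (last occupied slot: 3): for example D -> 2, L -> 2, R -> 3, J -> 1, Q -> 1, B -> 2, H -> 1.

3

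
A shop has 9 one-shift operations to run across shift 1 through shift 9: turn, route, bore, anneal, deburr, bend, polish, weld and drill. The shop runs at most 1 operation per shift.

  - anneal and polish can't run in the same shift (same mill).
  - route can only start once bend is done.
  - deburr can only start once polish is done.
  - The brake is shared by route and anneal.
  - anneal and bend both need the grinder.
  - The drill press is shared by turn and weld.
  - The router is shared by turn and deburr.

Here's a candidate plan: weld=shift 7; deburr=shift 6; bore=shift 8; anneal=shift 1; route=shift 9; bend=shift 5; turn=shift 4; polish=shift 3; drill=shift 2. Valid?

Yes, all constraints hold

anneal and polish can't run in the same shift (same mill) — holds.
anneal and bend both need the grinder — holds.
route can only start once bend is done — holds.
The shop runs at most 1 operation per shift — holds.
deburr can only start once polish is done — holds.
The drill press is shared by turn and weld — holds.
The router is shared by turn and deburr — holds.
The brake is shared by route and anneal — holds.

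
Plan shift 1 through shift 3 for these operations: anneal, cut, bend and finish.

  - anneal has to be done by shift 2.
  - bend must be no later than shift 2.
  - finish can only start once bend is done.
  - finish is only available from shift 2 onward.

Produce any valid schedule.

finish -> shift 2, bend -> shift 1, anneal -> shift 1, cut -> shift 1

Checking: bend(shift 1) before finish(shift 2); anneal=shift 1 in [shift 1,shift 2]; bend=shift 1 in [shift 1,shift 2]; finish=shift 2 in [shift 2,shift 3].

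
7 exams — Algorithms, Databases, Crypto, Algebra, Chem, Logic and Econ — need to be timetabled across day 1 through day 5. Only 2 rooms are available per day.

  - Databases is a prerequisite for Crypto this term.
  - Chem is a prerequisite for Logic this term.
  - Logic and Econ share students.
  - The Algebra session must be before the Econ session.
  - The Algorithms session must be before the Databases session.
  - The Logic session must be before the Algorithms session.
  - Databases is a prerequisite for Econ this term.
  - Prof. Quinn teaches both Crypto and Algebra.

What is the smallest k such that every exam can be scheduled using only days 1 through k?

5

The precedence chain requires at least 5 distinct days.
With at most 2 per day and 7 exams, at least 4 days are needed.
5 works (last occupied day: day 5): for example Econ in day 5; Algebra in day 1; Databases in day 4; Algorithms in day 3; Crypto in day 5; Chem in day 1; Logic in day 2.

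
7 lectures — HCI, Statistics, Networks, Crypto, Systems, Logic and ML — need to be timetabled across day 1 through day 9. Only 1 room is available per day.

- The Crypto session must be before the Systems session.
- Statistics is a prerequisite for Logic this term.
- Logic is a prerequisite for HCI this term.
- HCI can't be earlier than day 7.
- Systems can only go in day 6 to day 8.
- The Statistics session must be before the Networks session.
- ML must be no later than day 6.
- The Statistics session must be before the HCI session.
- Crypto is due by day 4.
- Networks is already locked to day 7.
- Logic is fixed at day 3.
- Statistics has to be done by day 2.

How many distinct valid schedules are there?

Splitting on HCI: it can be day 8 (8), day 9 (20). Listing each branch's schedules as (Statistics, Networks, Crypto, Systems, Logic, ML) by day number:
HCI=day 8: (1,7,2,6,3,4) (1,7,2,6,3,5) (1,7,4,6,3,2) (1,7,4,6,3,5) (2,7,1,6,3,4) (2,7,1,6,3,5) (2,7,4,6,3,1) (2,7,4,6,3,5) — 8.
HCI=day 9: (1,7,2,6,3,4) (1,7,2,6,3,5) (1,7,2,8,3,4) (1,7,2,8,3,5) (1,7,2,8,3,6) (1,7,4,6,3,2) (1,7,4,6,3,5) (1,7,4,8,3,2) (1,7,4,8,3,5) (1,7,4,8,3,6) (2,7,1,6,3,4) (2,7,1,6,3,5) (2,7,1,8,3,4) (2,7,1,8,3,5) (2,7,1,8,3,6) (2,7,4,6,3,1) (2,7,4,6,3,5) (2,7,4,8,3,1) (2,7,4,8,3,5) (2,7,4,8,3,6) — 20.
Summing: 8 + 20 = 28.

28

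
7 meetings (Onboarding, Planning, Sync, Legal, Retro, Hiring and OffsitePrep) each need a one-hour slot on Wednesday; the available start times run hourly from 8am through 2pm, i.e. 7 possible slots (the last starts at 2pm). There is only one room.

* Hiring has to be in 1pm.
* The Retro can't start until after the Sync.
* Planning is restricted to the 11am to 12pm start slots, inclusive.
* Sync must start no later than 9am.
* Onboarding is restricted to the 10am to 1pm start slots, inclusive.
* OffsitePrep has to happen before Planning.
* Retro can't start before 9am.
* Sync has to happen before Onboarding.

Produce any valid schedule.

Sync -> 8am; Onboarding -> 10am; Legal -> 2pm; Retro -> 12pm; OffsitePrep -> 9am; Hiring -> 1pm; Planning -> 11am

Checking: Sync(8am) before Retro(12pm); Sync(8am) before Onboarding(10am); OffsitePrep(9am) before Planning(11am); Sync=8am in [8am,9am]; Onboarding=10am in [10am,1pm]; Hiring=1pm in [1pm,1pm]; Planning=11am in [11am,12pm]; Retro=12pm in [9am,2pm]; max 1 per slot (cap 1).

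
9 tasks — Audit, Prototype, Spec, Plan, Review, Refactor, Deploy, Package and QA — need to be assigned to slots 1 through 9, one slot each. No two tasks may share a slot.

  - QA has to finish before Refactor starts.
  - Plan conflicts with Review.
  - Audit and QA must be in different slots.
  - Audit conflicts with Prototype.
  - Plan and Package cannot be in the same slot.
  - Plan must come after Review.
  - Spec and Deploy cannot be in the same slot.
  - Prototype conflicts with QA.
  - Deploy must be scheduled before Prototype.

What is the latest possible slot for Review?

Downstream work caps Review at 8.
Review at 8 is achievable: Prototype in 2; QA in 3; Refactor in 4; Plan in 9; Spec in 6; Package in 7; Deploy in 1; Review in 8; Audit in 5.

8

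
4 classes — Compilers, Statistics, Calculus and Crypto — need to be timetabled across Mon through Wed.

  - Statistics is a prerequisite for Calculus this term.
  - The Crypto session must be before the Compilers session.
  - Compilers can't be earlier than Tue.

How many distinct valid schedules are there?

9

Splitting on Compilers: it can be Tue (3), Wed (6). Listing each branch's schedules as (Statistics, Calculus, Crypto):
Compilers=Tue: (Mon,Tue,Mon) (Mon,Wed,Mon) (Tue,Wed,Mon) — 3.
Compilers=Wed: (Mon,Tue,Mon) (Mon,Tue,Tue) (Mon,Wed,Mon) (Mon,Wed,Tue) (Tue,Wed,Mon) (Tue,Wed,Tue) — 6.
Summing: 3 + 6 = 9.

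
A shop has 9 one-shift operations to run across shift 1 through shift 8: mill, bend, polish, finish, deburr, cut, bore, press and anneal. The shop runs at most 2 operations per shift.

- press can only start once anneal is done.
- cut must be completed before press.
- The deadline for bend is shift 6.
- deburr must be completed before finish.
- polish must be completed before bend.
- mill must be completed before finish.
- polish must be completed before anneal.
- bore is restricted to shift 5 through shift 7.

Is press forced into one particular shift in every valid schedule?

press can be shift 3 (e.g. finish=shift 5, bore=shift 5, mill=shift 3, deburr=shift 4, cut=shift 1, press=shift 3, polish=shift 1, anneal=shift 2, bend=shift 2) or shift 4 (e.g. anneal=shift 2, polish=shift 1, deburr=shift 3, mill=shift 1, press=shift 4, finish=shift 4, cut=shift 3, bore=shift 5, bend=shift 2).

No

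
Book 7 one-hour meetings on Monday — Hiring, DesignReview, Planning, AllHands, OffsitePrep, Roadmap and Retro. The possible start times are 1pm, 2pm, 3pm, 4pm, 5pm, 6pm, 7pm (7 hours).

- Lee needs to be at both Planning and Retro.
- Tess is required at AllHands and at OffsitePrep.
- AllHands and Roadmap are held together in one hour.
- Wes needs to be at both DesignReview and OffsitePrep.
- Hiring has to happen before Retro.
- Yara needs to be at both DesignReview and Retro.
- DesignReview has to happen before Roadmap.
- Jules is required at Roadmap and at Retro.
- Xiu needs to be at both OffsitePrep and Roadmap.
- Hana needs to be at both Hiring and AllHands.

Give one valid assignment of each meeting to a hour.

DesignReview in 1pm, Hiring in 1pm, Planning in 1pm, AllHands in 2pm, OffsitePrep in 3pm, Roadmap in 2pm, Retro in 3pm

Checking: Hiring(1pm) before Retro(3pm); DesignReview(1pm) before Roadmap(2pm); Planning(1pm) != Retro(3pm); Roadmap(2pm) != Retro(3pm); DesignReview(1pm) != OffsitePrep(3pm); OffsitePrep(3pm) != Roadmap(2pm); Hiring(1pm) != AllHands(2pm); AllHands(2pm) != OffsitePrep(3pm); DesignReview(1pm) != Retro(3pm); AllHands = Roadmap = 2pm.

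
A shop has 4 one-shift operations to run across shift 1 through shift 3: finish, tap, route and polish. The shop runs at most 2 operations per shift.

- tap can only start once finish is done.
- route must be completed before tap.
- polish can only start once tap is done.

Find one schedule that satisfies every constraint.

finish in shift 1; polish in shift 3; tap in shift 2; route in shift 1

Checking: tap(shift 2) before polish(shift 3); finish(shift 1) before tap(shift 2); route(shift 1) before tap(shift 2); max 2 per shift (cap 2).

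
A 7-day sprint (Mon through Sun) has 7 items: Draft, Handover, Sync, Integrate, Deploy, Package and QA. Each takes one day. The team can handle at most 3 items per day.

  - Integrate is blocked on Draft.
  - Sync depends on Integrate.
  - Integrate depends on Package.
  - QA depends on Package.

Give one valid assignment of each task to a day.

Draft in Mon, Sync in Wed, Integrate in Tue, Handover in Mon, Deploy in Tue, Package in Mon, QA in Tue

Checking: Integrate(Tue) before Sync(Wed); Draft(Mon) before Integrate(Tue); Package(Mon) before Integrate(Tue); Package(Mon) before QA(Tue); max 3 per day (cap 3).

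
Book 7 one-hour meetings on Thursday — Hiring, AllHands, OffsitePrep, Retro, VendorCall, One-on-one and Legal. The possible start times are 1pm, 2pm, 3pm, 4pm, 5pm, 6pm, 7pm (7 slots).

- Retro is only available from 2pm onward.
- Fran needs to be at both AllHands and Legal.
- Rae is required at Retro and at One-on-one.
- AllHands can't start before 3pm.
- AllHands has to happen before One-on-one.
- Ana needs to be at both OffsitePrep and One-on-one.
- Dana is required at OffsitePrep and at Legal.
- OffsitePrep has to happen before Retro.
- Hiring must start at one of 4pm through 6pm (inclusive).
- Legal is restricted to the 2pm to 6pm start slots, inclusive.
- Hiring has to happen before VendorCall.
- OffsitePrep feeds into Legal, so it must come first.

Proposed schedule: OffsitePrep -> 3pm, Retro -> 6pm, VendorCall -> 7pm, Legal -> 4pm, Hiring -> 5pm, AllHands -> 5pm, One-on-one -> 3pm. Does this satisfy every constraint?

AllHands can't start before 3pm — holds.
Fran needs to be at both AllHands and Legal — holds.
AllHands has to happen before One-on-one — violated.
Ana needs to be at both OffsitePrep and One-on-one — violated.
OffsitePrep has to happen before Retro — holds.
Dana is required at OffsitePrep and at Legal — holds.
Rae is required at Retro and at One-on-one — holds.
OffsitePrep feeds into Legal, so it must come first — holds.
Hiring has to happen before VendorCall — holds.
Hiring must start at one of 4pm through 6pm (inclusive) — holds.
Legal is restricted to the 2pm to 6pm start slots, inclusive — holds.
Retro is only available from 2pm onward — holds.

No — it violates: Ana needs to be at both OffsitePrep and One-on-one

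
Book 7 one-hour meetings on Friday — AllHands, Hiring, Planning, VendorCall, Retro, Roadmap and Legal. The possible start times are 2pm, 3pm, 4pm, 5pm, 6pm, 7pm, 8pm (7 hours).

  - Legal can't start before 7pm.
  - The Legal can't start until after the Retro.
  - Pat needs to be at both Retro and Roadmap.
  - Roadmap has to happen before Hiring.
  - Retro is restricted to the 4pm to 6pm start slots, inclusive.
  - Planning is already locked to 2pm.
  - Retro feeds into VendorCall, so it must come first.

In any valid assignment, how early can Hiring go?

3pm

Precedence pushes Hiring to at least 3pm.
Hiring at 3pm is achievable: Retro=4pm, VendorCall=5pm, Hiring=3pm, AllHands=2pm, Legal=7pm, Planning=2pm, Roadmap=2pm.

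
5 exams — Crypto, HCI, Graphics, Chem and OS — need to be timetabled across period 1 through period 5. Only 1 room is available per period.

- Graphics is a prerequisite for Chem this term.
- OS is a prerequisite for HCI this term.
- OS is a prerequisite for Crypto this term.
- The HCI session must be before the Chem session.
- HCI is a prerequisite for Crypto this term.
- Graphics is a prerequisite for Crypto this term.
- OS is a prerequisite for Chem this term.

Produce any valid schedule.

Crypto in period 4; Chem in period 5; HCI in period 2; Graphics in period 3; OS in period 1

Checking: OS(period 1) before Crypto(period 4); HCI(period 2) before Crypto(period 4); OS(period 1) before HCI(period 2); OS(period 1) before Chem(period 5); Graphics(period 3) before Chem(period 5); HCI(period 2) before Chem(period 5); Graphics(period 3) before Crypto(period 4); max 1 per period (cap 1).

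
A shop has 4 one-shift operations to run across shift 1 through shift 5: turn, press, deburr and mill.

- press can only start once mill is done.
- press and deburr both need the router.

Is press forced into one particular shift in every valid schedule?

press can be shift 2 (e.g. press=shift 2; deburr=shift 1; mill=shift 1; turn=shift 1) or shift 3 (e.g. turn in shift 1, mill in shift 1, press in shift 3, deburr in shift 1).

No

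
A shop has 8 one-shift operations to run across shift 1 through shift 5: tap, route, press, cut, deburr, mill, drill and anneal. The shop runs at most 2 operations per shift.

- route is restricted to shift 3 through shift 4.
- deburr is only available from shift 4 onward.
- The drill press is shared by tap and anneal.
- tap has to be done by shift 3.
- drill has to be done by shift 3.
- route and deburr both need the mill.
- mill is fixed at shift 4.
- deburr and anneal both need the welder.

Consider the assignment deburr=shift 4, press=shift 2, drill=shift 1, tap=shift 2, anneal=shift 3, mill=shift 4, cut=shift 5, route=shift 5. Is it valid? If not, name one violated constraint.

No — it violates: route is restricted to shift 3 through shift 4

The drill press is shared by tap and anneal — holds.
drill has to be done by shift 3 — holds.
tap has to be done by shift 3 — holds.
mill is fixed at shift 4 — holds.
route is restricted to shift 3 through shift 4 — violated.
deburr and anneal both need the welder — holds.
route and deburr both need the mill — holds.
The shop runs at most 2 operations per shift — holds.
deburr is only available from shift 4 onward — holds.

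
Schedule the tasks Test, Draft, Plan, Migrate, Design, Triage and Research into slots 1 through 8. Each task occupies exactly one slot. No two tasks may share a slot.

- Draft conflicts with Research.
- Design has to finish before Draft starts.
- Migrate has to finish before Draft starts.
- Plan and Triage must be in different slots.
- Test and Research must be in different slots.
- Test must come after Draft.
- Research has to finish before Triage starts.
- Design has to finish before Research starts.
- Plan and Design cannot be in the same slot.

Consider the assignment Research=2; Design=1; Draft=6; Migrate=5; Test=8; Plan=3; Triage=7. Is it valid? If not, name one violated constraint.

Yes

Migrate has to finish before Draft starts — holds.
Plan and Triage must be in different slots — holds.
Design has to finish before Draft starts — holds.
Research has to finish before Triage starts — holds.
No two tasks may share a slot — holds.
Test and Research must be in different slots — holds.
Plan and Design cannot be in the same slot — holds.
Draft conflicts with Research — holds.
Test must come after Draft — holds.
Design has to finish before Research starts — holds.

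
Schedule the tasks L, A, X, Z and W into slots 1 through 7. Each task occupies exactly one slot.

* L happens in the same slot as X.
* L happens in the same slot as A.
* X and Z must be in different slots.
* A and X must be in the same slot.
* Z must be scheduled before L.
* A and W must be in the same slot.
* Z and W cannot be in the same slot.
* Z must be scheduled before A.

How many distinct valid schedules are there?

Splitting on L: it can be 2 (1), 3 (2), 4 (3), 5 (4), 6 (5), 7 (6). Listing each branch's schedules as (A, X, Z, W):
L=2: (2,2,1,2) — 1.
L=3: (3,3,1,3) (3,3,2,3) — 2.
L=4: (4,4,1,4) (4,4,2,4) (4,4,3,4) — 3.
L=5: (5,5,1,5) (5,5,2,5) (5,5,3,5) (5,5,4,5) — 4.
L=6: (6,6,1,6) (6,6,2,6) (6,6,3,6) (6,6,4,6) (6,6,5,6) — 5.
L=7: (7,7,1,7) (7,7,2,7) (7,7,3,7) (7,7,4,7) (7,7,5,7) (7,7,6,7) — 6.
Summing: 1 + 2 + 3 + 4 + 5 + 6 = 21.

21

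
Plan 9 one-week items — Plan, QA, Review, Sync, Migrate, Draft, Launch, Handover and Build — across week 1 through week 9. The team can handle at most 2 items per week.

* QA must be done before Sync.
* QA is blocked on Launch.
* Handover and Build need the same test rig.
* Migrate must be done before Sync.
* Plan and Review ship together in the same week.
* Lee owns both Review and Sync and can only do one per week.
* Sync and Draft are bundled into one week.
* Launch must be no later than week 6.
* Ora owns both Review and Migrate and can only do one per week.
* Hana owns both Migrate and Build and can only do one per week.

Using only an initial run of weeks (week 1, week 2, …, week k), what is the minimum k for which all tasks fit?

5 weeks

The precedence chain requires at least 3 distinct weeks.
With at most 2 per week and 9 tasks, at least 5 weeks are needed.
5 works (last occupied week: week 5): for example Launch=week 1; QA=week 2; Review=week 4; Draft=week 3; Build=week 5; Sync=week 3; Migrate=week 1; Plan=week 4; Handover=week 2.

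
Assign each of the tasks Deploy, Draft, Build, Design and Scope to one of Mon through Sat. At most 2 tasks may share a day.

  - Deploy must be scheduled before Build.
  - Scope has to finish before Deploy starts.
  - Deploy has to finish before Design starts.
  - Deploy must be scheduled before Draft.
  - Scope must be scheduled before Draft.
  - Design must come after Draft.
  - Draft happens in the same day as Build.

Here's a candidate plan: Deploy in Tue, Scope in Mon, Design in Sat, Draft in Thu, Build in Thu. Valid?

Valid

Deploy must be scheduled before Build — holds.
Design must come after Draft — holds.
Scope has to finish before Deploy starts — holds.
At most 2 tasks may share a day — holds.
Draft happens in the same day as Build — holds.
Deploy has to finish before Design starts — holds.
Deploy must be scheduled before Draft — holds.
Scope must be scheduled before Draft — holds.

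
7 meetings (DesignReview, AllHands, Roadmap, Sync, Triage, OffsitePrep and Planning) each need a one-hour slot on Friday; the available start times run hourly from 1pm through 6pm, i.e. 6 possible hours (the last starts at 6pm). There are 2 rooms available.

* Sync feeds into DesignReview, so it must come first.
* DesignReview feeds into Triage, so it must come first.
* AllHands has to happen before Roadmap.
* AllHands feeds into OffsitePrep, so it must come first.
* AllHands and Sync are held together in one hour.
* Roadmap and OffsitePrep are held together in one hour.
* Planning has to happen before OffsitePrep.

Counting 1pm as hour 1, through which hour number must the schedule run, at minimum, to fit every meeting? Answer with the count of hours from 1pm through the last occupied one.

The precedence chain requires at least 3 distinct hours.
With at most 2 per hour and 7 meetings, at least 4 hours are needed.
4 works (last occupied hour: 4pm): for example Sync -> 1pm; DesignReview -> 2pm; AllHands -> 1pm; Planning -> 2pm; Triage -> 4pm; OffsitePrep -> 3pm; Roadmap -> 3pm.

4 hours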